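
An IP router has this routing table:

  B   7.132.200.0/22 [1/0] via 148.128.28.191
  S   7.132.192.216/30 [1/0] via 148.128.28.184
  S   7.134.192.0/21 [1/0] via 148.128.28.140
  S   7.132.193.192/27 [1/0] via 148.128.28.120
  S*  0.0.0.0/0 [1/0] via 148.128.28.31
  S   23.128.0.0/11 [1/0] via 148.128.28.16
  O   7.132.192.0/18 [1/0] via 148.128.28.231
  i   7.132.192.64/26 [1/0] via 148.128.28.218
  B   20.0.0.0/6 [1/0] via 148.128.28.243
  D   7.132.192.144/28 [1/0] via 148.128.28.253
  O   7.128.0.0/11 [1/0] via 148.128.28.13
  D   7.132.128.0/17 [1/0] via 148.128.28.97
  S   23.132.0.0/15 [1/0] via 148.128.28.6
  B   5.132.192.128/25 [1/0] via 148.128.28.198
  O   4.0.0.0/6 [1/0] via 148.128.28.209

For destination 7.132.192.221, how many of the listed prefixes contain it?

Prefixes containing 7.132.192.221:
  0.0.0.0/0 (default, matches everything)
  4.0.0.0/6 (4.0.0.0 - 7.255.255.255)
  7.128.0.0/11 (7.128.0.0 - 7.159.255.255)
  7.132.128.0/17 (7.132.128.0 - 7.132.255.255)
  7.132.192.0/18 (7.132.192.0 - 7.132.255.255)
Total matching entries: 5.

5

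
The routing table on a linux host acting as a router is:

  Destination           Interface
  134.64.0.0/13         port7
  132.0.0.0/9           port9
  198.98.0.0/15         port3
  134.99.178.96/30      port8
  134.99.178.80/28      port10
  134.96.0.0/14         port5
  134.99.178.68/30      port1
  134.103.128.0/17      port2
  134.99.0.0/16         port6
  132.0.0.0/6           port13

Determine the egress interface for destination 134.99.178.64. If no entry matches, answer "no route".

port6

Routes whose prefix contains 134.99.178.64:
  132.0.0.0/6 (132.0.0.0 - 135.255.255.255) -> port13
  134.96.0.0/14 (134.96.0.0 - 134.99.255.255) -> port5
  134.99.0.0/16 (134.99.0.0 - 134.99.255.255) -> port6
More-specific entries that do NOT match:
  134.99.178.96/30 (134.99.178.96 - 134.99.178.99) does not contain 134.99.178.64
  134.99.178.68/30 (134.99.178.68 - 134.99.178.71) does not contain 134.99.178.64
  134.99.178.80/28 (134.99.178.80 - 134.99.178.95) does not contain 134.99.178.64
  134.103.128.0/17 (134.103.128.0 - 134.103.255.255) does not contain 134.99.178.64
Longest matching prefix is /16 -> interface port6.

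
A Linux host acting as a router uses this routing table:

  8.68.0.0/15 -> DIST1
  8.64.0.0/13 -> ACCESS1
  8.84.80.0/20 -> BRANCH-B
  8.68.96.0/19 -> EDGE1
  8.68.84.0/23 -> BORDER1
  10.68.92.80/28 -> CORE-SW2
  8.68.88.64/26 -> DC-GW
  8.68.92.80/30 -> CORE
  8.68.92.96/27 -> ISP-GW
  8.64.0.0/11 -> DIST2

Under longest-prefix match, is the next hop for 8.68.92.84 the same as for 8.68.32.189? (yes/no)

8.68.92.84: longest match 8.68.0.0/15 -> DIST1
8.68.32.189: longest match 8.68.0.0/15 -> DIST1

yes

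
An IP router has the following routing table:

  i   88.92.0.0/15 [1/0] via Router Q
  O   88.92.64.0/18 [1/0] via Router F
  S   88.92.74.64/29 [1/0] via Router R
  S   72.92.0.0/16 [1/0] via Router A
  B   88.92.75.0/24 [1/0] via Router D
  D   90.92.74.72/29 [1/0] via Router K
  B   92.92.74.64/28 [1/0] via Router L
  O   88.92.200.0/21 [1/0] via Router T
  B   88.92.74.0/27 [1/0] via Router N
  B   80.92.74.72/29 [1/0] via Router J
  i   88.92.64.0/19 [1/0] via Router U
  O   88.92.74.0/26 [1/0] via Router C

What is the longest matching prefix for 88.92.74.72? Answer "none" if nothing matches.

88.92.64.0/19

Entries matching 88.92.74.72:
  88.92.0.0/15 (88.92.0.0 - 88.93.255.255)
  88.92.64.0/18 (88.92.64.0 - 88.92.127.255)
  88.92.64.0/19 (88.92.64.0 - 88.92.95.255)
Most specific is 88.92.64.0/19.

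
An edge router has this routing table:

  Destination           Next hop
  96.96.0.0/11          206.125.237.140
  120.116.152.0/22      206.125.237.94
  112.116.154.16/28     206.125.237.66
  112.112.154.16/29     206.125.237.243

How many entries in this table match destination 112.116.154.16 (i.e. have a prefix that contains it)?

Prefixes containing 112.116.154.16:
  112.116.154.16/28 (112.116.154.16 - 112.116.154.31)
Total matching entries: 1.

1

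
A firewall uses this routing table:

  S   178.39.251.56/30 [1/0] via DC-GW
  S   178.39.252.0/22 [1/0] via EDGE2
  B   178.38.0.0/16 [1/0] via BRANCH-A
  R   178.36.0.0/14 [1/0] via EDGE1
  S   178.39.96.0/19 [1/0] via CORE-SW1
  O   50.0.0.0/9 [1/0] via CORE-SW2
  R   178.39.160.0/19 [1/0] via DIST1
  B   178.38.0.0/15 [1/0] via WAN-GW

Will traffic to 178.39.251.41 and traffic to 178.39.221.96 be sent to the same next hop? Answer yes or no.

yes

178.39.251.41: longest match 178.38.0.0/15 -> WAN-GW
178.39.221.96: longest match 178.38.0.0/15 -> WAN-GW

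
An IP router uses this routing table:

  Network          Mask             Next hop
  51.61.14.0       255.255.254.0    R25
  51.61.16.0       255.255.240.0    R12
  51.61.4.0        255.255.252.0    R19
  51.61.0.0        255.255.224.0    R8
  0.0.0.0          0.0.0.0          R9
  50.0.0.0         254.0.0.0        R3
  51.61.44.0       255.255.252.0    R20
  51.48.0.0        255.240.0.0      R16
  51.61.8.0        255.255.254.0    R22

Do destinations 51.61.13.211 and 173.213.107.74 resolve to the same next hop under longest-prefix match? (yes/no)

no

51.61.13.211: longest match 51.61.0.0/19 -> R8
173.213.107.74: longest match 0.0.0.0/0 -> R9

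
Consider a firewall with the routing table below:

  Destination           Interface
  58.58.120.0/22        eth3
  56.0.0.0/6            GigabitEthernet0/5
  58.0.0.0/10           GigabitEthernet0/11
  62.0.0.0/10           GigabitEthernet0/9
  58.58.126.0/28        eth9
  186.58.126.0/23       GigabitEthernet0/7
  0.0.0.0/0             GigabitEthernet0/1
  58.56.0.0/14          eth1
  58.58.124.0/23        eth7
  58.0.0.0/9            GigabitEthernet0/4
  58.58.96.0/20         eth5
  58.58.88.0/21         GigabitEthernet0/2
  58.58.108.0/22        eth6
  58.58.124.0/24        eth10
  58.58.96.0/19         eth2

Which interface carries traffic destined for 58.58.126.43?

Routes whose prefix contains 58.58.126.43:
  0.0.0.0/0 (default, matches everything) -> GigabitEthernet0/1
  56.0.0.0/6 (56.0.0.0 - 59.255.255.255) -> GigabitEthernet0/5
  58.0.0.0/9 (58.0.0.0 - 58.127.255.255) -> GigabitEthernet0/4
  58.0.0.0/10 (58.0.0.0 - 58.63.255.255) -> GigabitEthernet0/11
  58.56.0.0/14 (58.56.0.0 - 58.59.255.255) -> eth1
  58.58.96.0/19 (58.58.96.0 - 58.58.127.255) -> eth2
More-specific entries that do NOT match:
  58.58.126.0/28 (58.58.126.0 - 58.58.126.15) does not contain 58.58.126.43
  58.58.124.0/24 (58.58.124.0 - 58.58.124.255) does not contain 58.58.126.43
  186.58.126.0/23 (186.58.126.0 - 186.58.127.255) does not contain 58.58.126.43
  58.58.124.0/23 (58.58.124.0 - 58.58.125.255) does not contain 58.58.126.43
  58.58.120.0/22 (58.58.120.0 - 58.58.123.255) does not contain 58.58.126.43
  58.58.108.0/22 (58.58.108.0 - 58.58.111.255) does not contain 58.58.126.43
  58.58.88.0/21 (58.58.88.0 - 58.58.95.255) does not contain 58.58.126.43
  58.58.96.0/20 (58.58.96.0 - 58.58.111.255) does not contain 58.58.126.43
Longest matching prefix is /19 -> interface eth2.

eth2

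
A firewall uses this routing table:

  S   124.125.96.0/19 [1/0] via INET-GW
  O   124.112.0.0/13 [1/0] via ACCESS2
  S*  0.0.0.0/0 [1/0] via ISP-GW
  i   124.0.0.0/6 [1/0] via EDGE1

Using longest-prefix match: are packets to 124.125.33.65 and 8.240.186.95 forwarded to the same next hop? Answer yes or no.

no

124.125.33.65: longest match 124.0.0.0/6 -> EDGE1
8.240.186.95: longest match 0.0.0.0/0 -> ISP-GW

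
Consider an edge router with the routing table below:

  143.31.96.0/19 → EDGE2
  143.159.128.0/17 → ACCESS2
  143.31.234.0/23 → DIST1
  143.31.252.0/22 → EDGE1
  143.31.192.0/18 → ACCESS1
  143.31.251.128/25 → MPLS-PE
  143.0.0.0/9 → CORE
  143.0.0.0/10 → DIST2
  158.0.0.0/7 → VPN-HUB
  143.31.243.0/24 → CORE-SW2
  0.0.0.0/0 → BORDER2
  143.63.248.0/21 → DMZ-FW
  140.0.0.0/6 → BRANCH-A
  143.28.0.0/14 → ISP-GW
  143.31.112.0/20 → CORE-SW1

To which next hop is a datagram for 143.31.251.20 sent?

Routes whose prefix contains 143.31.251.20:
  0.0.0.0/0 (default, matches everything) -> BORDER2
  140.0.0.0/6 (140.0.0.0 - 143.255.255.255) -> BRANCH-A
  143.0.0.0/9 (143.0.0.0 - 143.127.255.255) -> CORE
  143.0.0.0/10 (143.0.0.0 - 143.63.255.255) -> DIST2
  143.28.0.0/14 (143.28.0.0 - 143.31.255.255) -> ISP-GW
  143.31.192.0/18 (143.31.192.0 - 143.31.255.255) -> ACCESS1
More-specific entries that do NOT match:
  143.31.251.128/25 (143.31.251.128 - 143.31.251.255) does not contain 143.31.251.20
  143.31.243.0/24 (143.31.243.0 - 143.31.243.255) does not contain 143.31.251.20
  143.31.234.0/23 (143.31.234.0 - 143.31.235.255) does not contain 143.31.251.20
  143.31.252.0/22 (143.31.252.0 - 143.31.255.255) does not contain 143.31.251.20
  143.63.248.0/21 (143.63.248.0 - 143.63.255.255) does not contain 143.31.251.20
  143.31.112.0/20 (143.31.112.0 - 143.31.127.255) does not contain 143.31.251.20
  143.31.96.0/19 (143.31.96.0 - 143.31.127.255) does not contain 143.31.251.20
Longest matching prefix is /18 -> next hop ACCESS1.

ACCESS1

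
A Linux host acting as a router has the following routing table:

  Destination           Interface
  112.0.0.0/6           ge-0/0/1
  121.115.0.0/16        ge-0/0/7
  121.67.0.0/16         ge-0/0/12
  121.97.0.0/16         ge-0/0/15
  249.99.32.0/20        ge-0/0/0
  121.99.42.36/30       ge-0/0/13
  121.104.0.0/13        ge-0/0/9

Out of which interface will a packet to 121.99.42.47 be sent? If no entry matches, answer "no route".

no route

No entry's prefix contains 121.99.42.47; there is no default route.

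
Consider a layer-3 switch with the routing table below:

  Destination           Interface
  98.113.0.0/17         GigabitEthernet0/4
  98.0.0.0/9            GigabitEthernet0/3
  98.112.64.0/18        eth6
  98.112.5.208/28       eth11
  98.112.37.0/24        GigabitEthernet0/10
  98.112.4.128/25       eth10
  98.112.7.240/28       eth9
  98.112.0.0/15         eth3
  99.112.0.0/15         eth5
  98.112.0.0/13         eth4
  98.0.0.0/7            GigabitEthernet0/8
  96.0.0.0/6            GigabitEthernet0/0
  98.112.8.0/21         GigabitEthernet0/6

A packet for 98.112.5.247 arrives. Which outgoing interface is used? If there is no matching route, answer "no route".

Routes whose prefix contains 98.112.5.247:
  96.0.0.0/6 (96.0.0.0 - 99.255.255.255) -> GigabitEthernet0/0
  98.0.0.0/7 (98.0.0.0 - 99.255.255.255) -> GigabitEthernet0/8
  98.0.0.0/9 (98.0.0.0 - 98.127.255.255) -> GigabitEthernet0/3
  98.112.0.0/13 (98.112.0.0 - 98.119.255.255) -> eth4
  98.112.0.0/15 (98.112.0.0 - 98.113.255.255) -> eth3
More-specific entries that do NOT match:
  98.112.5.208/28 (98.112.5.208 - 98.112.5.223) does not contain 98.112.5.247
  98.112.7.240/28 (98.112.7.240 - 98.112.7.255) does not contain 98.112.5.247
  98.112.4.128/25 (98.112.4.128 - 98.112.4.255) does not contain 98.112.5.247
  98.112.37.0/24 (98.112.37.0 - 98.112.37.255) does not contain 98.112.5.247
  98.112.8.0/21 (98.112.8.0 - 98.112.15.255) does not contain 98.112.5.247
  98.112.64.0/18 (98.112.64.0 - 98.112.127.255) does not contain 98.112.5.247
  98.113.0.0/17 (98.113.0.0 - 98.113.127.255) does not contain 98.112.5.247
Longest matching prefix is /15 -> interface eth3.

eth3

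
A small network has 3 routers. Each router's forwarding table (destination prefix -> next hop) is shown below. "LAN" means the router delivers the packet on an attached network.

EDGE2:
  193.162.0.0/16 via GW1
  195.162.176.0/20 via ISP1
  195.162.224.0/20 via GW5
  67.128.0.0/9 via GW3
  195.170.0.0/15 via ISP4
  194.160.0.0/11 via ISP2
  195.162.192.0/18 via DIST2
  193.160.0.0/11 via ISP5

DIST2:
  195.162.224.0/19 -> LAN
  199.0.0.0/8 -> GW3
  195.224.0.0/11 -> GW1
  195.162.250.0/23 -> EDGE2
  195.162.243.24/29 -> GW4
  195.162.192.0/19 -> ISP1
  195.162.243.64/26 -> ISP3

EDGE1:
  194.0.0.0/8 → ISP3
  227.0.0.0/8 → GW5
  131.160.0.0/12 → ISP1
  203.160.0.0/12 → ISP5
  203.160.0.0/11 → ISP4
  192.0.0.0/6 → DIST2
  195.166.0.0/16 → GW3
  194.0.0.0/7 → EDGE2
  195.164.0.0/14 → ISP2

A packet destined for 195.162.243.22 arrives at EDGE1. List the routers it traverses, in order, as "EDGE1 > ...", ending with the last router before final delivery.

EDGE1 > EDGE2 > DIST2

At EDGE1: longest match for 195.162.243.22 is 194.0.0.0/7 -> EDGE2
At EDGE2: longest match for 195.162.243.22 is 195.162.192.0/18 -> DIST2
At DIST2: longest match for 195.162.243.22 is 195.162.224.0/19 -> LAN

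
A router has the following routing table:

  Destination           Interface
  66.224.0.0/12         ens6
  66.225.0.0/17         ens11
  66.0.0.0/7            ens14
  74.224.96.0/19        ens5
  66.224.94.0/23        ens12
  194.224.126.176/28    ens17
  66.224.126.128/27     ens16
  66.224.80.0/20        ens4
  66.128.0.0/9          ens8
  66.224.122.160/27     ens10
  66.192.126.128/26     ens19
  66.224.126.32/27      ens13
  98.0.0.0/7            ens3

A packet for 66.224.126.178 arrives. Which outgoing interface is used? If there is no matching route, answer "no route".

Routes whose prefix contains 66.224.126.178:
  66.0.0.0/7 (66.0.0.0 - 67.255.255.255) -> ens14
  66.128.0.0/9 (66.128.0.0 - 66.255.255.255) -> ens8
  66.224.0.0/12 (66.224.0.0 - 66.239.255.255) -> ens6
More-specific entries that do NOT match:
  194.224.126.176/28 (194.224.126.176 - 194.224.126.191) does not contain 66.224.126.178
  66.224.126.128/27 (66.224.126.128 - 66.224.126.159) does not contain 66.224.126.178
  66.224.122.160/27 (66.224.122.160 - 66.224.122.191) does not contain 66.224.126.178
  66.224.126.32/27 (66.224.126.32 - 66.224.126.63) does not contain 66.224.126.178
  66.192.126.128/26 (66.192.126.128 - 66.192.126.191) does not contain 66.224.126.178
  66.224.94.0/23 (66.224.94.0 - 66.224.95.255) does not contain 66.224.126.178
  66.224.80.0/20 (66.224.80.0 - 66.224.95.255) does not contain 66.224.126.178
  74.224.96.0/19 (74.224.96.0 - 74.224.127.255) does not contain 66.224.126.178
  66.225.0.0/17 (66.225.0.0 - 66.225.127.255) does not contain 66.224.126.178
Longest matching prefix is /12 -> interface ens6.

ens6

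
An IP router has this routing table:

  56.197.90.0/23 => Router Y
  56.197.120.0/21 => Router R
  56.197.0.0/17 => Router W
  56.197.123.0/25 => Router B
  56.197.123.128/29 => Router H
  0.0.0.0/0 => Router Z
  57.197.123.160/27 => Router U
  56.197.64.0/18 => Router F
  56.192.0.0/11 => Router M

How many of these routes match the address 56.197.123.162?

5

Prefixes containing 56.197.123.162:
  0.0.0.0/0 (default, matches everything)
  56.192.0.0/11 (56.192.0.0 - 56.223.255.255)
  56.197.0.0/17 (56.197.0.0 - 56.197.127.255)
  56.197.64.0/18 (56.197.64.0 - 56.197.127.255)
  56.197.120.0/21 (56.197.120.0 - 56.197.127.255)
Total matching entries: 5.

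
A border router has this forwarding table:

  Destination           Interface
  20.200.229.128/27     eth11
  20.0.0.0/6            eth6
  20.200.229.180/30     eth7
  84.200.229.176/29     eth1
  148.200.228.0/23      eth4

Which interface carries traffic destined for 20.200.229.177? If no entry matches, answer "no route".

eth6

Routes whose prefix contains 20.200.229.177:
  20.0.0.0/6 (20.0.0.0 - 23.255.255.255) -> eth6
More-specific entries that do NOT match:
  20.200.229.180/30 (20.200.229.180 - 20.200.229.183) does not contain 20.200.229.177
  84.200.229.176/29 (84.200.229.176 - 84.200.229.183) does not contain 20.200.229.177
  20.200.229.128/27 (20.200.229.128 - 20.200.229.159) does not contain 20.200.229.177
  148.200.228.0/23 (148.200.228.0 - 148.200.229.255) does not contain 20.200.229.177
Longest matching prefix is /6 -> interface eth6.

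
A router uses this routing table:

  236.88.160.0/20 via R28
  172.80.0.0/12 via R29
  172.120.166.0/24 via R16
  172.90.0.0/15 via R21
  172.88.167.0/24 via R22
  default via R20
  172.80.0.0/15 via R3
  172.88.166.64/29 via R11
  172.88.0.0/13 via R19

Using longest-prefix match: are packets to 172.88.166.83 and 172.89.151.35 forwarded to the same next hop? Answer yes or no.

yes

172.88.166.83: longest match 172.88.0.0/13 -> R19
172.89.151.35: longest match 172.88.0.0/13 -> R19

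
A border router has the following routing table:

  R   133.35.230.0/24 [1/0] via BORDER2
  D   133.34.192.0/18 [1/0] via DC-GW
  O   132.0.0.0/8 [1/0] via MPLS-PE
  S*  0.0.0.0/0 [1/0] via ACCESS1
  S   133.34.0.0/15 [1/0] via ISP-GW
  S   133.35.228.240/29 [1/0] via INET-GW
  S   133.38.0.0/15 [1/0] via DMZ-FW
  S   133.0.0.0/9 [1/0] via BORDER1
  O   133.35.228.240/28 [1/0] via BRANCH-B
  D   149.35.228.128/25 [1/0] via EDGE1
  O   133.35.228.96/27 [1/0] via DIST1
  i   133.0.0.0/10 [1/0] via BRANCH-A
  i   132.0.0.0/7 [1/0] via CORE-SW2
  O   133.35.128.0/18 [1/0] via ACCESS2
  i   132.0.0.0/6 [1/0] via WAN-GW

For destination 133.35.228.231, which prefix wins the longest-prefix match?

Entries matching 133.35.228.231:
  0.0.0.0/0 (default, matches everything)
  132.0.0.0/6 (132.0.0.0 - 135.255.255.255)
  132.0.0.0/7 (132.0.0.0 - 133.255.255.255)
  133.0.0.0/9 (133.0.0.0 - 133.127.255.255)
  133.0.0.0/10 (133.0.0.0 - 133.63.255.255)
  133.34.0.0/15 (133.34.0.0 - 133.35.255.255)
Most specific is 133.34.0.0/15.

133.34.0.0/15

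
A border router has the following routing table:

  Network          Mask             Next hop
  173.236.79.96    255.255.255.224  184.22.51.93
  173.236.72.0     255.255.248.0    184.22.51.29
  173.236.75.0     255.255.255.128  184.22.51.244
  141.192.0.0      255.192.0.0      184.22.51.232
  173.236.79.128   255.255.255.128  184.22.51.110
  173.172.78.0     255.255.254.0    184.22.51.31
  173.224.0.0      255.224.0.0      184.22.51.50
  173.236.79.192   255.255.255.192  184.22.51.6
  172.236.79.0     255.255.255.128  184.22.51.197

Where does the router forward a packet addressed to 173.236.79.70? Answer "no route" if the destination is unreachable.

Routes whose prefix contains 173.236.79.70:
  173.224.0.0/11 (173.224.0.0 - 173.255.255.255) -> 184.22.51.50
  173.236.72.0/21 (173.236.72.0 - 173.236.79.255) -> 184.22.51.29
More-specific entries that do NOT match:
  173.236.79.96/27 (173.236.79.96 - 173.236.79.127) does not contain 173.236.79.70
  173.236.79.192/26 (173.236.79.192 - 173.236.79.255) does not contain 173.236.79.70
  173.236.75.0/25 (173.236.75.0 - 173.236.75.127) does not contain 173.236.79.70
  173.236.79.128/25 (173.236.79.128 - 173.236.79.255) does not contain 173.236.79.70
  172.236.79.0/25 (172.236.79.0 - 172.236.79.127) does not contain 173.236.79.70
  173.172.78.0/23 (173.172.78.0 - 173.172.79.255) does not contain 173.236.79.70
Longest matching prefix is /21 -> next hop 184.22.51.29.

184.22.51.29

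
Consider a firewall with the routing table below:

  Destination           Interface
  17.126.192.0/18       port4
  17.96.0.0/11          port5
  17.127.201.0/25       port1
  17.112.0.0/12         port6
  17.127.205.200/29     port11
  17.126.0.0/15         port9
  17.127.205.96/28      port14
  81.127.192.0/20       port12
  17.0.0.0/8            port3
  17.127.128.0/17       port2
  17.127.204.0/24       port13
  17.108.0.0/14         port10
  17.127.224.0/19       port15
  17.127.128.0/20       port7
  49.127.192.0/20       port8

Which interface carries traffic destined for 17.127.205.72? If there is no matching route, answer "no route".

port2

Routes whose prefix contains 17.127.205.72:
  17.0.0.0/8 (17.0.0.0 - 17.255.255.255) -> port3
  17.96.0.0/11 (17.96.0.0 - 17.127.255.255) -> port5
  17.112.0.0/12 (17.112.0.0 - 17.127.255.255) -> port6
  17.126.0.0/15 (17.126.0.0 - 17.127.255.255) -> port9
  17.127.128.0/17 (17.127.128.0 - 17.127.255.255) -> port2
More-specific entries that do NOT match:
  17.127.205.200/29 (17.127.205.200 - 17.127.205.207) does not contain 17.127.205.72
  17.127.205.96/28 (17.127.205.96 - 17.127.205.111) does not contain 17.127.205.72
  17.127.201.0/25 (17.127.201.0 - 17.127.201.127) does not contain 17.127.205.72
  17.127.204.0/24 (17.127.204.0 - 17.127.204.255) does not contain 17.127.205.72
  81.127.192.0/20 (81.127.192.0 - 81.127.207.255) does not contain 17.127.205.72
  17.127.128.0/20 (17.127.128.0 - 17.127.143.255) does not contain 17.127.205.72
  49.127.192.0/20 (49.127.192.0 - 49.127.207.255) does not contain 17.127.205.72
  17.127.224.0/19 (17.127.224.0 - 17.127.255.255) does not contain 17.127.205.72
  17.126.192.0/18 (17.126.192.0 - 17.126.255.255) does not contain 17.127.205.72
Longest matching prefix is /17 -> interface port2.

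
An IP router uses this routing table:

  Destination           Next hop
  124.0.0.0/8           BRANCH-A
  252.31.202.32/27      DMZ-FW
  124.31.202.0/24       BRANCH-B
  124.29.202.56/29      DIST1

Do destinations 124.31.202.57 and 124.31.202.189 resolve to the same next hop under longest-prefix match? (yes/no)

yes

124.31.202.57: longest match 124.31.202.0/24 -> BRANCH-B
124.31.202.189: longest match 124.31.202.0/24 -> BRANCH-B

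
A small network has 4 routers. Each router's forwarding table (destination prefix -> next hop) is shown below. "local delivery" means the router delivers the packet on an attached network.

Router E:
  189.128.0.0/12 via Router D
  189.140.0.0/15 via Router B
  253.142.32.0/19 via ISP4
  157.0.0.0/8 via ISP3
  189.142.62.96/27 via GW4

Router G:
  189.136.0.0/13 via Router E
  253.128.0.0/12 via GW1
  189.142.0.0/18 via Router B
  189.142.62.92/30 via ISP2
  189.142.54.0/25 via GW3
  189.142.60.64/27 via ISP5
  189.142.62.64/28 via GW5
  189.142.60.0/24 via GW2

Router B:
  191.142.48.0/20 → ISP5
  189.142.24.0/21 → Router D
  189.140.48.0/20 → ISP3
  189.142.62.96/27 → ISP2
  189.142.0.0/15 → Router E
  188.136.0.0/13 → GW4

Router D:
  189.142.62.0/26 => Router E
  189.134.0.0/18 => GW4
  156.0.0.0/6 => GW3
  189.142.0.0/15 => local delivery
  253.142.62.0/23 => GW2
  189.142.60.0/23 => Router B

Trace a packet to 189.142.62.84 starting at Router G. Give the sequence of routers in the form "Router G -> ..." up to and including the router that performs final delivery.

At Router G: longest match for 189.142.62.84 is 189.142.0.0/18 -> Router B
At Router B: longest match for 189.142.62.84 is 189.142.0.0/15 -> Router E
At Router E: longest match for 189.142.62.84 is 189.128.0.0/12 -> Router D
At Router D: longest match for 189.142.62.84 is 189.142.0.0/15 -> local delivery

Router G -> Router B -> Router E -> Router D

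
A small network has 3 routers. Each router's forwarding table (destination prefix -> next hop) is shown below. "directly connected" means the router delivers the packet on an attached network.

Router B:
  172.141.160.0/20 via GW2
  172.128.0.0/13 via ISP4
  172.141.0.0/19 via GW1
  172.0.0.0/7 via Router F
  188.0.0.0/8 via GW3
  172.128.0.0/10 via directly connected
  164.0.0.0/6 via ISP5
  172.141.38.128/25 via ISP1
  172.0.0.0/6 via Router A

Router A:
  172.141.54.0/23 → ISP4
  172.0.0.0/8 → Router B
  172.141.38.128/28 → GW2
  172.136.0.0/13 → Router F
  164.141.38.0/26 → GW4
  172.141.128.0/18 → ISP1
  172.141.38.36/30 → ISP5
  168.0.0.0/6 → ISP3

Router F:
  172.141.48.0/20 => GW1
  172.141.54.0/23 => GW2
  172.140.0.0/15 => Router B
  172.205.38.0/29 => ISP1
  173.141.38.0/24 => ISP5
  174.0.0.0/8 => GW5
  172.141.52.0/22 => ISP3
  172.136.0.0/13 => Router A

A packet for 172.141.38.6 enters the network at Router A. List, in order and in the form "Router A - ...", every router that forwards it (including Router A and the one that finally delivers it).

Router A - Router F - Router B

At Router A: longest match for 172.141.38.6 is 172.136.0.0/13 -> Router F
At Router F: longest match for 172.141.38.6 is 172.140.0.0/15 -> Router B
At Router B: longest match for 172.141.38.6 is 172.128.0.0/10 -> directly connected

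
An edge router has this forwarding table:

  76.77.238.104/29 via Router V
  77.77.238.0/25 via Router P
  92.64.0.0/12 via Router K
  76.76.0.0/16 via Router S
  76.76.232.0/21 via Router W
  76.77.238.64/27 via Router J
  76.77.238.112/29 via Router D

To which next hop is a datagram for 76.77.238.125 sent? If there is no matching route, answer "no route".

no route

No entry's prefix contains 76.77.238.125; there is no default route.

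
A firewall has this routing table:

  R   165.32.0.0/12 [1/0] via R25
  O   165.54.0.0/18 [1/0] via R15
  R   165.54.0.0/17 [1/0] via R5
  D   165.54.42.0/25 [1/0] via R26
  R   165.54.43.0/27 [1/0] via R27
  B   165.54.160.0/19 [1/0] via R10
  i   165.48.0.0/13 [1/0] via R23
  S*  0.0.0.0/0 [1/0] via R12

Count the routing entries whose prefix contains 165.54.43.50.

Prefixes containing 165.54.43.50:
  0.0.0.0/0 (default, matches everything)
  165.48.0.0/13 (165.48.0.0 - 165.55.255.255)
  165.54.0.0/17 (165.54.0.0 - 165.54.127.255)
  165.54.0.0/18 (165.54.0.0 - 165.54.63.255)
Total matching entries: 4.

4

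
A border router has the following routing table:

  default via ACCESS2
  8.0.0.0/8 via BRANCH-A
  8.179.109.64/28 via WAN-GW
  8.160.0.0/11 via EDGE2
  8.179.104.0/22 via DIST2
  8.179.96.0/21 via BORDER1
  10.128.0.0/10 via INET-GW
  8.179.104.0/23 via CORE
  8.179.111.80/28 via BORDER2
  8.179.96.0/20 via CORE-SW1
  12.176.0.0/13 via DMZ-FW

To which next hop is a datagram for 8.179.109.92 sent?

CORE-SW1

Routes whose prefix contains 8.179.109.92:
  0.0.0.0/0 (default, matches everything) -> ACCESS2
  8.0.0.0/8 (8.0.0.0 - 8.255.255.255) -> BRANCH-A
  8.160.0.0/11 (8.160.0.0 - 8.191.255.255) -> EDGE2
  8.179.96.0/20 (8.179.96.0 - 8.179.111.255) -> CORE-SW1
More-specific entries that do NOT match:
  8.179.109.64/28 (8.179.109.64 - 8.179.109.79) does not contain 8.179.109.92
  8.179.111.80/28 (8.179.111.80 - 8.179.111.95) does not contain 8.179.109.92
  8.179.104.0/23 (8.179.104.0 - 8.179.105.255) does not contain 8.179.109.92
  8.179.104.0/22 (8.179.104.0 - 8.179.107.255) does not contain 8.179.109.92
  8.179.96.0/21 (8.179.96.0 - 8.179.103.255) does not contain 8.179.109.92
Longest matching prefix is /20 -> next hop CORE-SW1.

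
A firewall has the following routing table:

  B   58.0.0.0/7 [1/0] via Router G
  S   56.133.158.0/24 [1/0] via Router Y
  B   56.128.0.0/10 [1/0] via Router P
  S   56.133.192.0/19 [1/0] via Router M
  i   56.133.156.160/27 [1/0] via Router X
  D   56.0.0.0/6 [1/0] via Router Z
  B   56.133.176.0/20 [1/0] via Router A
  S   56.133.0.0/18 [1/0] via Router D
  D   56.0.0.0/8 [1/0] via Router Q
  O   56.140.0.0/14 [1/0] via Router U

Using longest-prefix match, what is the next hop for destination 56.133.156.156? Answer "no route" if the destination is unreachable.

Routes whose prefix contains 56.133.156.156:
  56.0.0.0/6 (56.0.0.0 - 59.255.255.255) -> Router Z
  56.0.0.0/8 (56.0.0.0 - 56.255.255.255) -> Router Q
  56.128.0.0/10 (56.128.0.0 - 56.191.255.255) -> Router P
More-specific entries that do NOT match:
  56.133.156.160/27 (56.133.156.160 - 56.133.156.191) does not contain 56.133.156.156
  56.133.158.0/24 (56.133.158.0 - 56.133.158.255) does not contain 56.133.156.156
  56.133.176.0/20 (56.133.176.0 - 56.133.191.255) does not contain 56.133.156.156
  56.133.192.0/19 (56.133.192.0 - 56.133.223.255) does not contain 56.133.156.156
  56.133.0.0/18 (56.133.0.0 - 56.133.63.255) does not contain 56.133.156.156
  56.140.0.0/14 (56.140.0.0 - 56.143.255.255) does not contain 56.133.156.156
Longest matching prefix is /10 -> next hop Router P.

Router P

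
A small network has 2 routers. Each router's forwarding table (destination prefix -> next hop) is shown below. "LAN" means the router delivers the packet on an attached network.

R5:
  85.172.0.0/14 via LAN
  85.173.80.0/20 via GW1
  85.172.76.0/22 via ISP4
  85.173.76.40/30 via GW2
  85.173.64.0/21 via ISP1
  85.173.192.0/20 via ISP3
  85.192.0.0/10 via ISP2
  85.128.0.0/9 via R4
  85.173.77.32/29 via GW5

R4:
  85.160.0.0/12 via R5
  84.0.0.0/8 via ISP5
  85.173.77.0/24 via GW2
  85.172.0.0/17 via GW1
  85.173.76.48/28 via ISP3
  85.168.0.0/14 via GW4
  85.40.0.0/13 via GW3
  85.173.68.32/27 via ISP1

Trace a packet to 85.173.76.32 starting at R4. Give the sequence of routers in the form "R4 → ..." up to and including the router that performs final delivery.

At R4: longest match for 85.173.76.32 is 85.160.0.0/12 -> R5
At R5: longest match for 85.173.76.32 is 85.172.0.0/14 -> LAN

R4 → R5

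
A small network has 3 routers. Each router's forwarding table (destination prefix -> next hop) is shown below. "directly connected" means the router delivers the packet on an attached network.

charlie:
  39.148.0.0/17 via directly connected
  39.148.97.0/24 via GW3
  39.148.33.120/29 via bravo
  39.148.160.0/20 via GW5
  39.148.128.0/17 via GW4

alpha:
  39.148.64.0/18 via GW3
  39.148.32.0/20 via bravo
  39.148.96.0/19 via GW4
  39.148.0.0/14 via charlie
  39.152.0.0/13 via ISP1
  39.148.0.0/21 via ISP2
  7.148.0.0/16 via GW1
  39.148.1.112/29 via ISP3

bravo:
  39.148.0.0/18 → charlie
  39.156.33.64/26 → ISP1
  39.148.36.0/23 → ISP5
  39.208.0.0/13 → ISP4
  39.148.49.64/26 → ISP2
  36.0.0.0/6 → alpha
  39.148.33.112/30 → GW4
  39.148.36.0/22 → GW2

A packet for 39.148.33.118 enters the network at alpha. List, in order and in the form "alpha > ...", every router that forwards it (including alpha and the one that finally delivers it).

alpha > bravo > charlie

At alpha: longest match for 39.148.33.118 is 39.148.32.0/20 -> bravo
At bravo: longest match for 39.148.33.118 is 39.148.0.0/18 -> charlie
At charlie: longest match for 39.148.33.118 is 39.148.0.0/17 -> directly connected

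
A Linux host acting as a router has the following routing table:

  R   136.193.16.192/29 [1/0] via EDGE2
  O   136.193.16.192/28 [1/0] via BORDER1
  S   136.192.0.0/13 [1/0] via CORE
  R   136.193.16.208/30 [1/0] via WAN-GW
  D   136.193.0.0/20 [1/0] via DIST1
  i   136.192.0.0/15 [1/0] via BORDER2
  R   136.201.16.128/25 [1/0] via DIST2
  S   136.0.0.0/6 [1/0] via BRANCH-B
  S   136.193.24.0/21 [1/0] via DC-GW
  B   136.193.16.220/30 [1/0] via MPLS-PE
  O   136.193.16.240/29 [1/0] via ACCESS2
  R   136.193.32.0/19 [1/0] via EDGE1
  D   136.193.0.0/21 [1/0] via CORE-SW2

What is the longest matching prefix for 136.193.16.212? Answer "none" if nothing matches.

Entries matching 136.193.16.212:
  136.0.0.0/6 (136.0.0.0 - 139.255.255.255)
  136.192.0.0/13 (136.192.0.0 - 136.199.255.255)
  136.192.0.0/15 (136.192.0.0 - 136.193.255.255)
Most specific is 136.192.0.0/15.

136.192.0.0/15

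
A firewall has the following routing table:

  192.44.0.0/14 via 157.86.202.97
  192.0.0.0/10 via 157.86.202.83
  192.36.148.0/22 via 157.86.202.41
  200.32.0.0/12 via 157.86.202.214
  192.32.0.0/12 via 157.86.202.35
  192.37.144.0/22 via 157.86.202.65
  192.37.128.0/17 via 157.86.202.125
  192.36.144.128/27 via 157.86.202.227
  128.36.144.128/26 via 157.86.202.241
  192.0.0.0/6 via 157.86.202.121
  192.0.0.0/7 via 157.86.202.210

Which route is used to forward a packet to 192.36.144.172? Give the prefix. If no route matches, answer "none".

Entries matching 192.36.144.172:
  192.0.0.0/6 (192.0.0.0 - 195.255.255.255)
  192.0.0.0/7 (192.0.0.0 - 193.255.255.255)
  192.0.0.0/10 (192.0.0.0 - 192.63.255.255)
  192.32.0.0/12 (192.32.0.0 - 192.47.255.255)
Most specific is 192.32.0.0/12.

192.32.0.0/12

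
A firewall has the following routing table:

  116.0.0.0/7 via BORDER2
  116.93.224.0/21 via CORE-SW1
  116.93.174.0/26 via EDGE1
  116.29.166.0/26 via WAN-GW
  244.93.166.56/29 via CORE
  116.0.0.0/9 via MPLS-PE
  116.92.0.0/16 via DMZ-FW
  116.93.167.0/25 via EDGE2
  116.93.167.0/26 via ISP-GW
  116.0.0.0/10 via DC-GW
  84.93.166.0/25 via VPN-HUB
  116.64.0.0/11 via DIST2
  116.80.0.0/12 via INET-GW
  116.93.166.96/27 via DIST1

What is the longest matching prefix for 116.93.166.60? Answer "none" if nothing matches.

116.80.0.0/12

Entries matching 116.93.166.60:
  116.0.0.0/7 (116.0.0.0 - 117.255.255.255)
  116.0.0.0/9 (116.0.0.0 - 116.127.255.255)
  116.64.0.0/11 (116.64.0.0 - 116.95.255.255)
  116.80.0.0/12 (116.80.0.0 - 116.95.255.255)
Most specific is 116.80.0.0/12.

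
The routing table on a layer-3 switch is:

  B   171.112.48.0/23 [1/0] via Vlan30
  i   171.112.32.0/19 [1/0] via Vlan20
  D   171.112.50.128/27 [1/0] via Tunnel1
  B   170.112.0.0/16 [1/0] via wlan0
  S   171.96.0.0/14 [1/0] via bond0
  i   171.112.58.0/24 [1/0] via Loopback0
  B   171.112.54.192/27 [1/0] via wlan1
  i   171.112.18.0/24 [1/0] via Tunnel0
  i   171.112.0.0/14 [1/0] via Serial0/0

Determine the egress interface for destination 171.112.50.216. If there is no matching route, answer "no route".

Routes whose prefix contains 171.112.50.216:
  171.112.0.0/14 (171.112.0.0 - 171.115.255.255) -> Serial0/0
  171.112.32.0/19 (171.112.32.0 - 171.112.63.255) -> Vlan20
More-specific entries that do NOT match:
  171.112.50.128/27 (171.112.50.128 - 171.112.50.159) does not contain 171.112.50.216
  171.112.54.192/27 (171.112.54.192 - 171.112.54.223) does not contain 171.112.50.216
  171.112.58.0/24 (171.112.58.0 - 171.112.58.255) does not contain 171.112.50.216
  171.112.18.0/24 (171.112.18.0 - 171.112.18.255) does not contain 171.112.50.216
  171.112.48.0/23 (171.112.48.0 - 171.112.49.255) does not contain 171.112.50.216
Longest matching prefix is /19 -> interface Vlan20.

Vlan20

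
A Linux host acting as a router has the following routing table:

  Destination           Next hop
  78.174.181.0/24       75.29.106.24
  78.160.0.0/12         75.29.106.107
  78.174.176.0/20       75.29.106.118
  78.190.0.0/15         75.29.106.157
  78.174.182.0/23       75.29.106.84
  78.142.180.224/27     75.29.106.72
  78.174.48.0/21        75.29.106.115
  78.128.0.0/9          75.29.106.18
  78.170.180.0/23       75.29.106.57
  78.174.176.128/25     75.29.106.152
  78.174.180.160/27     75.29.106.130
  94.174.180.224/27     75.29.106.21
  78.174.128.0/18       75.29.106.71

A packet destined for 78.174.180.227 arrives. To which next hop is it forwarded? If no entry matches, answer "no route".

Routes whose prefix contains 78.174.180.227:
  78.128.0.0/9 (78.128.0.0 - 78.255.255.255) -> 75.29.106.18
  78.160.0.0/12 (78.160.0.0 - 78.175.255.255) -> 75.29.106.107
  78.174.128.0/18 (78.174.128.0 - 78.174.191.255) -> 75.29.106.71
  78.174.176.0/20 (78.174.176.0 - 78.174.191.255) -> 75.29.106.118
More-specific entries that do NOT match:
  78.142.180.224/27 (78.142.180.224 - 78.142.180.255) does not contain 78.174.180.227
  78.174.180.160/27 (78.174.180.160 - 78.174.180.191) does not contain 78.174.180.227
  94.174.180.224/27 (94.174.180.224 - 94.174.180.255) does not contain 78.174.180.227
  78.174.176.128/25 (78.174.176.128 - 78.174.176.255) does not contain 78.174.180.227
  78.174.181.0/24 (78.174.181.0 - 78.174.181.255) does not contain 78.174.180.227
  78.174.182.0/23 (78.174.182.0 - 78.174.183.255) does not contain 78.174.180.227
  78.170.180.0/23 (78.170.180.0 - 78.170.181.255) does not contain 78.174.180.227
  78.174.48.0/21 (78.174.48.0 - 78.174.55.255) does not contain 78.174.180.227
Longest matching prefix is /20 -> next hop 75.29.106.118.

75.29.106.118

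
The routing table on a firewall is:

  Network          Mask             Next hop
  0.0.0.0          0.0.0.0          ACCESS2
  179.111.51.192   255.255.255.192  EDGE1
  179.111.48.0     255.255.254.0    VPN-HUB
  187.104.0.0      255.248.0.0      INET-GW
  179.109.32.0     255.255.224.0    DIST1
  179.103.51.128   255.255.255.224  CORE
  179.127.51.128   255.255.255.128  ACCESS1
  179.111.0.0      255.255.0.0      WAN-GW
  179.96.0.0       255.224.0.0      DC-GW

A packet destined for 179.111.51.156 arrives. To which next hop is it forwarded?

WAN-GW

Routes whose prefix contains 179.111.51.156:
  0.0.0.0/0 (default, matches everything) -> ACCESS2
  179.96.0.0/11 (179.96.0.0 - 179.127.255.255) -> DC-GW
  179.111.0.0/16 (179.111.0.0 - 179.111.255.255) -> WAN-GW
More-specific entries that do NOT match:
  179.103.51.128/27 (179.103.51.128 - 179.103.51.159) does not contain 179.111.51.156
  179.111.51.192/26 (179.111.51.192 - 179.111.51.255) does not contain 179.111.51.156
  179.127.51.128/25 (179.127.51.128 - 179.127.51.255) does not contain 179.111.51.156
  179.111.48.0/23 (179.111.48.0 - 179.111.49.255) does not contain 179.111.51.156
  179.109.32.0/19 (179.109.32.0 - 179.109.63.255) does not contain 179.111.51.156
Longest matching prefix is /16 -> next hop WAN-GW.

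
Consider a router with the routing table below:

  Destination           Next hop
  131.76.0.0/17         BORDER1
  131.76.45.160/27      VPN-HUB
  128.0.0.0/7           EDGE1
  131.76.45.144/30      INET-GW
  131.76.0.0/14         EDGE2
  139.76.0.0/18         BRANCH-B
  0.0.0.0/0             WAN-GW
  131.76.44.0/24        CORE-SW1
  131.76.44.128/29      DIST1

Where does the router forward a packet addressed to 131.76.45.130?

Routes whose prefix contains 131.76.45.130:
  0.0.0.0/0 (default, matches everything) -> WAN-GW
  131.76.0.0/14 (131.76.0.0 - 131.79.255.255) -> EDGE2
  131.76.0.0/17 (131.76.0.0 - 131.76.127.255) -> BORDER1
More-specific entries that do NOT match:
  131.76.45.144/30 (131.76.45.144 - 131.76.45.147) does not contain 131.76.45.130
  131.76.44.128/29 (131.76.44.128 - 131.76.44.135) does not contain 131.76.45.130
  131.76.45.160/27 (131.76.45.160 - 131.76.45.191) does not contain 131.76.45.130
  131.76.44.0/24 (131.76.44.0 - 131.76.44.255) does not contain 131.76.45.130
  139.76.0.0/18 (139.76.0.0 - 139.76.63.255) does not contain 131.76.45.130
Longest matching prefix is /17 -> next hop BORDER1.

BORDER1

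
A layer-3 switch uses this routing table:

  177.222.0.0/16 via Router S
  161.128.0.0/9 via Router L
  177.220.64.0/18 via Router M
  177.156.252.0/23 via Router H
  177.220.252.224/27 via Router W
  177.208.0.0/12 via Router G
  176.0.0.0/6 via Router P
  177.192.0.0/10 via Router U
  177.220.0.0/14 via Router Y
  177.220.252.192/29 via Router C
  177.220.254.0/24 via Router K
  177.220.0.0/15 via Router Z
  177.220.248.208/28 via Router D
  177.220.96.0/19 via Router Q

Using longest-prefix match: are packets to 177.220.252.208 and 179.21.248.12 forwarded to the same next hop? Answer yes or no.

no

177.220.252.208: longest match 177.220.0.0/15 -> Router Z
179.21.248.12: longest match 176.0.0.0/6 -> Router P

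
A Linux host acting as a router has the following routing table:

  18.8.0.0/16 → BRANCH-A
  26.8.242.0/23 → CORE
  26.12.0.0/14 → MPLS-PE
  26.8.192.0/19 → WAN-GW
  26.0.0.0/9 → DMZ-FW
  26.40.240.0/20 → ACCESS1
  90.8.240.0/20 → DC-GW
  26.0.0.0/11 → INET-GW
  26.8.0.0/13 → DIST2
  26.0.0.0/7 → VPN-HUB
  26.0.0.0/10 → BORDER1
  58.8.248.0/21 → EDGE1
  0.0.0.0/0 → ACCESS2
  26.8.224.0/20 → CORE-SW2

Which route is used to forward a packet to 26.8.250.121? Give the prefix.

26.8.0.0/13

Entries matching 26.8.250.121:
  0.0.0.0/0 (default, matches everything)
  26.0.0.0/7 (26.0.0.0 - 27.255.255.255)
  26.0.0.0/9 (26.0.0.0 - 26.127.255.255)
  26.0.0.0/10 (26.0.0.0 - 26.63.255.255)
  26.0.0.0/11 (26.0.0.0 - 26.31.255.255)
  26.8.0.0/13 (26.8.0.0 - 26.15.255.255)
Most specific is 26.8.0.0/13.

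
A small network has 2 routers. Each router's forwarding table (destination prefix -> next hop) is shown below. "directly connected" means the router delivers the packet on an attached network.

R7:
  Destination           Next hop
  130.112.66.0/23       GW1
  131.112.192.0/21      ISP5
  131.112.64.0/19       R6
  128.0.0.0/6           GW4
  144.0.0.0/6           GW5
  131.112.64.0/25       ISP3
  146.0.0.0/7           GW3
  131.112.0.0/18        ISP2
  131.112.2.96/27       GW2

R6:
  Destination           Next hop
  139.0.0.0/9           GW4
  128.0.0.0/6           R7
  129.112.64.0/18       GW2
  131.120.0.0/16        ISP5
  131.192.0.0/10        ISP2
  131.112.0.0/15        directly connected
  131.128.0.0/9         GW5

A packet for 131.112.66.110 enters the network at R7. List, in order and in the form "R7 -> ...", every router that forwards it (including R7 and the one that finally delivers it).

At R7: longest match for 131.112.66.110 is 131.112.64.0/19 -> R6
At R6: longest match for 131.112.66.110 is 131.112.0.0/15 -> directly connected

R7 -> R6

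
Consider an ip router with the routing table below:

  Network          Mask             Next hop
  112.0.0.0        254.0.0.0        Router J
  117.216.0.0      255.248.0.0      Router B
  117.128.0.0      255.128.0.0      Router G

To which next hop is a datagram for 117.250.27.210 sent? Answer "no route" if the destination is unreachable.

Router G

Routes whose prefix contains 117.250.27.210:
  117.128.0.0/9 (117.128.0.0 - 117.255.255.255) -> Router G
More-specific entries that do NOT match:
  117.216.0.0/13 (117.216.0.0 - 117.223.255.255) does not contain 117.250.27.210
Longest matching prefix is /9 -> next hop Router G.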